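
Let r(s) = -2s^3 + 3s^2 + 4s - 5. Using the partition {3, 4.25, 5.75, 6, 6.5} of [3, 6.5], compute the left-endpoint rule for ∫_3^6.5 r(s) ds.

Subinterval widths: 1.25, 1.5, 0.25, 0.5.
Left endpoints: 3, 4.25, 5.75, 6.
r(3) = -20, r(4.25) = -87.34375, r(5.75) = -263.03125, r(6) = -305.
Sum = Σ Δs_i · r(s_i).
Sum = -374.2734375.

-374.2734375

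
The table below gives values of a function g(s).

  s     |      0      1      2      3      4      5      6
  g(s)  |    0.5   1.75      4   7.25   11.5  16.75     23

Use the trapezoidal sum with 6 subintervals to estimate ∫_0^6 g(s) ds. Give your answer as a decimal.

Δs = 1.
T_6 = (1/2)·[0.5 + 2·1.75 + 2·4 + 2·7.25 + 2·11.5 + 2·16.75 + 23] = 53.

53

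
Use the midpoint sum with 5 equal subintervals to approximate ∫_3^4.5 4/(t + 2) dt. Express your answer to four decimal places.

1.0492

Δt = (4.5 − 3)/5 = 0.3.
Midpoints: 3.15, 3.45, 3.75, 4.05, 4.35.
f(3.15) = 80/103, f(3.45) = 80/109, f(3.75) = 16/23, f(4.05) = 80/121, f(4.35) = 80/127.
Sum = Δt · [f(3.15) + f(3.45) + f(3.75) + f(4.05) + f(4.35)].
Sum ≈ 1.0492.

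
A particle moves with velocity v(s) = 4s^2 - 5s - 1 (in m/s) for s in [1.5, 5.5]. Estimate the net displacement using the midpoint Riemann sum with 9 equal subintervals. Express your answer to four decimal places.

Δs = (5.5 − 1.5)/9 = 4/9.
Midpoints: 31/18, 13/6, 47/18, 55/18, 3.5, 71/18, 79/18, 29/6, 95/18.
v(31/18) = 365/162, v(13/6) = 125/18, v(47/18) = 2141/162, v(55/18) = 3413/162, v(3.5) = 30.5, v(71/18) = 6725/162, v(79/18) = 8765/162, v(29/6) = 1229/18, v(95/18) = 13613/162.
Sum = Δs · [v(31/18) + v(13/6) + v(47/18) + ...].
Sum ≈ 143.0700.

143.0700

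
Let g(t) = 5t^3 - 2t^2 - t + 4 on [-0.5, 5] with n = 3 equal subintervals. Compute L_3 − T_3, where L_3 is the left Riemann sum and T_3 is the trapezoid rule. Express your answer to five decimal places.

-523.07292

L_3 ≈ 282.1296296.
T_3 ≈ 805.2025463.
L_3 − T_3 ≈ -523.07292.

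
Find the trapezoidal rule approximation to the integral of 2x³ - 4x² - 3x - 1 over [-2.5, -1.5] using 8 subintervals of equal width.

Δx = (-1.5 − (-2.5))/8 = 0.125.
f(-2.5) = -49.75, f(-2.375) = -43.23046875, f(-2.25) = -37.28125, f(-2.125) = -31.87890625, f(-2) = -27, f(-1.875) = -22.62109375, f(-1.75) = -18.71875, f(-1.625) = -15.26953125, f(-1.5) = -12.25.
T_8 = (Δx/2)·[f(x_0) + 2f(x_1) + ... + 2f(x_{7}) + f(x_8)].
Sum = -28.375.

-28.375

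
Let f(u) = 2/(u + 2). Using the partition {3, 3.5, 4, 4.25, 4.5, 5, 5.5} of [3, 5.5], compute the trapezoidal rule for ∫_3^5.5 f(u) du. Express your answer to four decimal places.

Subinterval widths: 0.5, 0.5, 0.25, 0.25, 0.5, 0.5.
f(3) = 0.4, f(3.5) = 4/11, f(4) = 1/3, f(4.25) = 0.32, f(4.5) = 4/13, f(5) = 2/7, f(5.5) = 4/15.
On each subinterval the trapezoid contributes (Δu_i/2)·[f(u_{i-1}) + f(u_i)].
Sum ≈ 0.8117.

0.8117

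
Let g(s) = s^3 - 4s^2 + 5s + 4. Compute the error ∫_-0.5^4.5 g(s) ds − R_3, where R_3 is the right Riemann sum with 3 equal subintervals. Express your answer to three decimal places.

-34.838

Exact integral: ∫_-0.5^4.5 g(s) ds ≈ 50.83333.
R_3 ≈ 85.67130.
Error ≈ 50.83333 − 85.67130 ≈ -34.838.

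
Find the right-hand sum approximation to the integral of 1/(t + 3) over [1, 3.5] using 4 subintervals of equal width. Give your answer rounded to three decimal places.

0.457

Δt = (3.5 − 1)/4 = 0.625.
Right endpoints: 1.625, 2.25, 2.875, 3.5.
f(1.625) = 8/37, f(2.25) = 4/21, f(2.875) = 8/47, f(3.5) = 2/13.
Sum = Δt · [f(1.625) + f(2.25) + f(2.875) + f(3.5)].
Sum ≈ 0.457.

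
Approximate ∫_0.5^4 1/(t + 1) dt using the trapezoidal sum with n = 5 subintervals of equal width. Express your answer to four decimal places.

Δt = (4 − 0.5)/5 = 0.7.
f(0.5) = 2/3, f(1.2) = 5/11, f(1.9) = 10/29, f(2.6) = 5/18, f(3.3) = 10/43, f(4) = 0.2.
T_5 = (Δt/2)·[f(t_0) + 2f(t_1) + ... + 2f(t_{4}) + f(t_5)].
Sum ≈ 1.2201.

1.2201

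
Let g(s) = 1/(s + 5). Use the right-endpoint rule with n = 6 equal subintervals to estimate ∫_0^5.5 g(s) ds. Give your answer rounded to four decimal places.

0.6961

Δs = (5.5 − 0)/6 = 11/12.
Right endpoints: 11/12, 11/6, 2.75, 11/3, 55/12, 5.5.
g(11/12) = 12/71, g(11/6) = 6/41, g(2.75) = 4/31, g(11/3) = 3/26, g(55/12) = 12/115, g(5.5) = 2/21.
Sum = Δs · [g(11/12) + g(11/6) + g(2.75) + ...].
Sum ≈ 0.6961.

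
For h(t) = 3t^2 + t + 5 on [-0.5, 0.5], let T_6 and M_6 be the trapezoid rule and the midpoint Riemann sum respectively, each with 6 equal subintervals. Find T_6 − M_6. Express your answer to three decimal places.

0.021

T_6 ≈ 5.26389.
M_6 ≈ 5.24306.
T_6 − M_6 ≈ 0.021.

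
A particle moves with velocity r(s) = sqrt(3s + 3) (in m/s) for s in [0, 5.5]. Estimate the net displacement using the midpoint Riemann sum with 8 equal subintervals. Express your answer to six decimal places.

Δs = (5.5 − 0)/8 = 0.6875.
Midpoints: 0.34375, 1.03125, 1.71875, 2.40625, 3.09375, 3.78125, 4.46875, 5.15625.
r(0.34375) ≈ 2.007797, r(1.03125) ≈ 2.468552, r(1.71875) ≈ 2.855915, r(2.40625) ≈ 3.196678, r(3.09375) ≈ 3.504461, r(3.78125) ≈ 3.787314, r(4.46875) ≈ 4.050463, r(5.15625) ≈ 4.297528.
Sum = Δs · [r(0.34375) + r(1.03125) + r(1.71875) + ...].
Sum ≈ 17.990988.

17.990988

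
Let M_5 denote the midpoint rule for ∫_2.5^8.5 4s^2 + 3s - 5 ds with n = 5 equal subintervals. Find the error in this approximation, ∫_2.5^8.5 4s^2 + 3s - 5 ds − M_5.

Exact integral: ∫_2.5^8.5 f(s) ds = 867.
M_5 = 864.12.
Error = 867 − 864.12 = 2.88.

2.88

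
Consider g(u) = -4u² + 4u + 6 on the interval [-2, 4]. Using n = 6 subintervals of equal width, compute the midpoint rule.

Δu = (4 − (-2))/6 = 1.
Midpoints: -1.5, -0.5, 0.5, 1.5, 2.5, 3.5.
g(-1.5) = -9, g(-0.5) = 3, g(0.5) = 7, g(1.5) = 3, g(2.5) = -9, g(3.5) = -29.
Sum = Δu · [g(-1.5) + g(-0.5) + g(0.5) + ...].
Sum = -34.

-34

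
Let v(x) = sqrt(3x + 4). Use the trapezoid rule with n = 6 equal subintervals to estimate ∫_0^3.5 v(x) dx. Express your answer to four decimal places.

10.4820

Δx = (3.5 − 0)/6 = 7/12.
v(0) ≈ 2.0000, v(7/12) ≈ 2.3979, v(7/6) ≈ 2.7386, v(1.75) ≈ 3.0414, v(7/3) ≈ 3.3166, v(35/12) ≈ 3.5707, v(3.5) ≈ 3.8079.
T_6 = (Δx/2)·[v(x_0) + 2v(x_1) + ... + 2v(x_{5}) + v(x_6)].
Sum ≈ 10.4820.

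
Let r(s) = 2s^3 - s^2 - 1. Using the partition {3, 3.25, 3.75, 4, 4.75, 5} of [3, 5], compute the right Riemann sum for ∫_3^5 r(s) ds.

Subinterval widths: 0.25, 0.5, 0.25, 0.75, 0.25.
Right endpoints: 3.25, 3.75, 4, 4.75, 5.
r(3.25) = 57.09375, r(3.75) = 90.40625, r(4) = 111, r(4.75) = 190.78125, r(5) = 224.
Sum = Σ Δs_i · r(s_i).
Sum = 286.3125.

286.3125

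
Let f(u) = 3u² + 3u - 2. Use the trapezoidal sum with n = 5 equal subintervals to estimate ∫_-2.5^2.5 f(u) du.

Δu = (2.5 − (-2.5))/5 = 1.
f(-2.5) = 9.25, f(-1.5) = 0.25, f(-0.5) = -2.75, f(0.5) = 0.25, f(1.5) = 9.25, f(2.5) = 24.25.
T_5 = (Δu/2)·[f(u_0) + 2f(u_1) + ... + 2f(u_{4}) + f(u_5)].
Sum = 23.75.

23.75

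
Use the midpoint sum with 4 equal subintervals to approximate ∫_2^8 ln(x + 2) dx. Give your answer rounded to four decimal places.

11.4946

Δx = (8 − 2)/4 = 1.5.
Midpoints: 2.75, 4.25, 5.75, 7.25.
f(2.75) ≈ 1.5581, f(4.25) ≈ 1.8326, f(5.75) ≈ 2.0477, f(7.25) ≈ 2.2246.
Sum = Δx · [f(2.75) + f(4.25) + f(5.75) + f(7.25)].
Sum ≈ 11.4946.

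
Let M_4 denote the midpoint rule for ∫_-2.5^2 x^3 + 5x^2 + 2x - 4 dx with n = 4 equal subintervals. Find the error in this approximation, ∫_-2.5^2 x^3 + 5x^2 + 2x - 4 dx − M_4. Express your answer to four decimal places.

2.0171

Exact integral: ∫_-2.5^2 f(x) dx = 13.359375.
M_4 ≈ 11.342285.
Error ≈ 13.359375 − 11.342285 ≈ 2.0171.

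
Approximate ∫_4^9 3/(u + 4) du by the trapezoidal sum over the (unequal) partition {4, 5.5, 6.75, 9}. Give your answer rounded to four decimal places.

1.4634

Subinterval widths: 1.5, 1.25, 2.25.
f(4) = 0.375, f(5.5) = 6/19, f(6.75) = 12/43, f(9) = 3/13.
On each subinterval the trapezoid contributes (Δu_i/2)·[f(u_{i-1}) + f(u_i)].
Sum ≈ 1.4634.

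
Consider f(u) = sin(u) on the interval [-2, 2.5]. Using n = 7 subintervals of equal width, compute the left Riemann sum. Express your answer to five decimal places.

Δu = (2.5 − (-2))/7 = 9/14.
Left endpoints: -2, -19/14, -5/7, -1/14, 4/7, 17/14, 13/7.
f(-2) ≈ -0.90930, f(-19/14) ≈ -0.97726, f(-5/7) ≈ -0.65508, f(-1/14) ≈ -0.07137, f(4/7) ≈ 0.54083, f(17/14) ≈ 0.93712, f(13/7) ≈ 0.95928.
Sum = Δu · [f(-2) + f(-19/14) + f(-5/7) + ...].
Sum ≈ -0.11299.

-0.11299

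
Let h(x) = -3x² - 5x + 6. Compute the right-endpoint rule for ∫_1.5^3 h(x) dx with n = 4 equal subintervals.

Δx = (3 − 1.5)/4 = 0.375.
Right endpoints: 1.875, 2.25, 2.625, 3.
h(1.875) = -13.921875, h(2.25) = -20.4375, h(2.625) = -27.796875, h(3) = -36.
Sum = Δx · [h(1.875) + h(2.25) + h(2.625) + h(3)].
Sum = -36.80859375.

-36.80859375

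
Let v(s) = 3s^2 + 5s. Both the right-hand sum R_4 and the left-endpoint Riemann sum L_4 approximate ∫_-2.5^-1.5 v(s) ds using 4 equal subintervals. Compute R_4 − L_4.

-1.75

R_4 = 1.40625.
L_4 = 3.15625.
R_4 − L_4 = -1.75.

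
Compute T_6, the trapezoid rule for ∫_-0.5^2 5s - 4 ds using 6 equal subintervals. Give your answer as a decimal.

-0.625

Δs = (2 − (-0.5))/6 = 5/12.
f(-0.5) = -6.5, f(-1/12) = -53/12, f(1/3) = -7/3, f(0.75) = -0.25, f(7/6) = 11/6, f(19/12) = 47/12, f(2) = 6.
T_6 = (Δs/2)·[f(s_0) + 2f(s_1) + ... + 2f(s_{5}) + f(s_6)].
Sum = -0.625.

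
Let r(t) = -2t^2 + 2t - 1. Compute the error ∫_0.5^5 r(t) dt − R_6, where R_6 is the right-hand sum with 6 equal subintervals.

Exact integral: ∫_0.5^5 r(t) dt = -63.
R_6 = -79.03125.
Error = -63 − (-79.03125) = 16.03125.

16.03125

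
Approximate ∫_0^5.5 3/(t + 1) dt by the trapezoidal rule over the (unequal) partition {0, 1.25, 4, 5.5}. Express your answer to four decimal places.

Subinterval widths: 1.25, 2.75, 1.5.
f(0) = 3, f(1.25) = 4/3, f(4) = 0.6, f(5.5) = 6/13.
On each subinterval the trapezoid contributes (Δt_i/2)·[f(t_{i-1}) + f(t_i)].
Sum ≈ 6.1628.

6.1628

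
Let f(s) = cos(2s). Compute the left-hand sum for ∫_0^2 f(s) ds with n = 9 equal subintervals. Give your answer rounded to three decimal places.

Δs = (2 − 0)/9 = 2/9.
Left endpoints: 0, 2/9, 4/9, 2/3, 8/9, 10/9, 4/3, 14/9, 16/9.
f(0) ≈ 1.000, f(2/9) ≈ 0.903, f(4/9) ≈ 0.630, f(2/3) ≈ 0.235, f(8/9) ≈ -0.206, f(10/9) ≈ -0.606, f(4/3) ≈ -0.889, f(14/9) ≈ -1.000, f(16/9) ≈ -0.916.
Sum = Δs · [f(0) + f(2/9) + f(4/9) + ...].
Sum ≈ -0.188.

-0.188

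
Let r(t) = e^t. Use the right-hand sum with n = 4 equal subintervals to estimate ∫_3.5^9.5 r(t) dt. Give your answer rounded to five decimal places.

25731.35941

Δt = (9.5 − 3.5)/4 = 1.5.
Right endpoints: 5, 6.5, 8, 9.5.
r(5) ≈ 148.41316, r(6.5) ≈ 665.14163, r(8) ≈ 2980.95799, r(9.5) ≈ 13359.72683.
Sum = Δt · [r(5) + r(6.5) + r(8) + r(9.5)].
Sum ≈ 25731.35941.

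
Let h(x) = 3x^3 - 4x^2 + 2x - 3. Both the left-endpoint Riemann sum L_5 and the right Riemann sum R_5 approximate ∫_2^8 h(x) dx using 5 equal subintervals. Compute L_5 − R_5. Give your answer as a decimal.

L_5 = 1718.64.
R_5 = 3259.44.
L_5 − R_5 = -1540.8.

-1540.8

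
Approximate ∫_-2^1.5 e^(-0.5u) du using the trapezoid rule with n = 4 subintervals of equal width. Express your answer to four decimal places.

4.5633

Δu = (1.5 − (-2))/4 = 0.875.
f(-2) ≈ 2.7183, f(-1.125) ≈ 1.7551, f(-0.25) ≈ 1.1331, f(0.625) ≈ 0.7316, f(1.5) ≈ 0.4724.
T_4 = (Δu/2)·[f(u_0) + 2f(u_1) + 2f(u_2) + 2f(u_3) + f(u_4)].
Sum ≈ 4.5633.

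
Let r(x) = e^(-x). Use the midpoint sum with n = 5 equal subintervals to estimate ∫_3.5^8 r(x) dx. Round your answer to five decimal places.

Δx = (8 − 3.5)/5 = 0.9.
Midpoints: 3.95, 4.85, 5.75, 6.65, 7.55.
r(3.95) ≈ 0.01925, r(4.85) ≈ 0.00783, r(5.75) ≈ 0.00318, r(6.65) ≈ 0.00129, r(7.55) ≈ 0.00053.
Sum = Δx · [r(3.95) + r(4.85) + r(5.75) + r(6.65) + r(7.55)].
Sum ≈ 0.02888.

0.02888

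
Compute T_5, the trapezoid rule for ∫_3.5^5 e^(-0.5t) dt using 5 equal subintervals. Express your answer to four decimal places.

0.1837

Δt = (5 − 3.5)/5 = 0.3.
f(3.5) ≈ 0.1738, f(3.8) ≈ 0.1496, f(4.1) ≈ 0.1287, f(4.4) ≈ 0.1108, f(4.7) ≈ 0.0954, f(5) ≈ 0.0821.
T_5 = (Δt/2)·[f(t_0) + 2f(t_1) + ... + 2f(t_{4}) + f(t_5)].
Sum ≈ 0.1837.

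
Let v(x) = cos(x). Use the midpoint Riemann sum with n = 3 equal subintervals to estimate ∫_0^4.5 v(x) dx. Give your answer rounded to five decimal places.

Δx = (4.5 − 0)/3 = 1.5.
Midpoints: 0.75, 2.25, 3.75.
v(0.75) ≈ 0.73169, v(2.25) ≈ -0.62817, v(3.75) ≈ -0.82056.
Sum = Δx · [v(0.75) + v(2.25) + v(3.75)].
Sum ≈ -1.07557.

-1.07557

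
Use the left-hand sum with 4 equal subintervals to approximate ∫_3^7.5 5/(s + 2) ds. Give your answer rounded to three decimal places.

Δs = (7.5 − 3)/4 = 1.125.
Left endpoints: 3, 4.125, 5.25, 6.375.
f(3) = 1, f(4.125) = 40/49, f(5.25) = 20/29, f(6.375) = 40/67.
Sum = Δs · [f(3) + f(4.125) + f(5.25) + f(6.375)].
Sum ≈ 3.491.

3.491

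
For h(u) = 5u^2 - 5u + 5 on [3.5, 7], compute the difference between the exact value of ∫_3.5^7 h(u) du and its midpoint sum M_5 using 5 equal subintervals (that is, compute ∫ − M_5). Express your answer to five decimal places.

0.71458

Exact integral: ∫_3.5^7 h(u) du ≈ 425.8333333.
M_5 = 425.11875.
Error ≈ 425.8333333 − 425.11875 ≈ 0.71458.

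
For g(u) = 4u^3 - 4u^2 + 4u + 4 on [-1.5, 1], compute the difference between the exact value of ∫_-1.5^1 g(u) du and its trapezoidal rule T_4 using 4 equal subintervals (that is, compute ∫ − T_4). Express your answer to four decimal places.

1.1393

Exact integral: ∫_-1.5^1 g(u) du ≈ -2.395833.
T_4 = -3.53515625.
Error ≈ -2.395833 − (-3.53515625) ≈ 1.1393.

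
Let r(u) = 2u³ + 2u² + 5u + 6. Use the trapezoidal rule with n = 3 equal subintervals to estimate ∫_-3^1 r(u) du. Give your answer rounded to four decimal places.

Δu = (1 − (-3))/3 = 4/3.
r(-3) = -45, r(-5/3) = -163/27, r(-1/3) = 121/27, r(1) = 15.
T_3 = (Δu/2)·[r(u_0) + 2r(u_1) + 2r(u_2) + r(u_3)].
Sum ≈ -22.0741.

-22.0741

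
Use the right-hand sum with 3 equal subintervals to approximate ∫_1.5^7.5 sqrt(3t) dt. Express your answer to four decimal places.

Δt = (7.5 − 1.5)/3 = 2.
Right endpoints: 3.5, 5.5, 7.5.
f(3.5) ≈ 3.2404, f(5.5) ≈ 4.0620, f(7.5) ≈ 4.7434.
Sum = Δt · [f(3.5) + f(5.5) + f(7.5)].
Sum ≈ 24.0916.

24.0916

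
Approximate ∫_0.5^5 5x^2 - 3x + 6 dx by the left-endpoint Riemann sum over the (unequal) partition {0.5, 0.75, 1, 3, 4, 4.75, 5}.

Subinterval widths: 0.25, 0.25, 2, 1, 0.75, 0.25.
Left endpoints: 0.5, 0.75, 1, 3, 4, 4.75.
f(0.5) = 5.75, f(0.75) = 6.5625, f(1) = 8, f(3) = 42, f(4) = 74, f(4.75) = 104.5625.
Sum = Σ Δx_i · f(x_i).
Sum = 142.71875.

142.71875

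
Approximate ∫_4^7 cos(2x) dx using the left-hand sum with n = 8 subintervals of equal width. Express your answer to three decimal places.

Δx = (7 − 4)/8 = 0.375.
Left endpoints: 4, 4.375, 4.75, 5.125, 5.5, 5.875, 6.25, 6.625.
f(4) ≈ -0.146, f(4.375) ≈ -0.781, f(4.75) ≈ -0.997, f(5.125) ≈ -0.678, f(5.5) ≈ 0.004, f(5.875) ≈ 0.685, f(6.25) ≈ 0.998, f(6.625) ≈ 0.775.
Sum = Δx · [f(4) + f(4.375) + f(4.75) + ...].
Sum ≈ -0.052.

-0.052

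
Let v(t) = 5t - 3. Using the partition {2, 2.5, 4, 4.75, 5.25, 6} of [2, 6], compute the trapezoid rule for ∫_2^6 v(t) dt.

68

Subinterval widths: 0.5, 1.5, 0.75, 0.5, 0.75.
v(2) = 7, v(2.5) = 9.5, v(4) = 17, v(4.75) = 20.75, v(5.25) = 23.25, v(6) = 27.
On each subinterval the trapezoid contributes (Δt_i/2)·[v(t_{i-1}) + v(t_i)].
Sum = 68.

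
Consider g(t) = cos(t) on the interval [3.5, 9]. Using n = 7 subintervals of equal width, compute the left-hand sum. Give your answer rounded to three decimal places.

Δt = (9 − 3.5)/7 = 11/14.
Left endpoints: 3.5, 30/7, 71/14, 41/7, 93/14, 52/7, 115/14.
g(3.5) ≈ -0.936, g(30/7) ≈ -0.414, g(71/14) ≈ 0.351, g(41/7) ≈ 0.911, g(93/14) ≈ 0.936, g(52/7) ≈ 0.413, g(115/14) ≈ -0.353.
Sum = Δt · [g(3.5) + g(30/7) + g(71/14) + ...].
Sum ≈ 0.713.

0.713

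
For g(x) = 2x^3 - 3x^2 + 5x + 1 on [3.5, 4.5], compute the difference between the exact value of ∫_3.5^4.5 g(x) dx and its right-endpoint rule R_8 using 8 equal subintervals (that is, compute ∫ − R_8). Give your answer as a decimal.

-4.8984375

Exact integral: ∫_3.5^4.5 g(x) dx = 102.75.
R_8 = 107.6484375.
Error = 102.75 − 107.6484375 = -4.8984375.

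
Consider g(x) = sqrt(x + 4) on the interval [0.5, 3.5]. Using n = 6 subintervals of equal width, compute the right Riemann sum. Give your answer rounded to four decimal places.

Δx = (3.5 − 0.5)/6 = 0.5.
Right endpoints: 1, 1.5, 2, 2.5, 3, 3.5.
g(1) ≈ 2.2361, g(1.5) ≈ 2.3452, g(2) ≈ 2.4495, g(2.5) ≈ 2.5495, g(3) ≈ 2.6458, g(3.5) ≈ 2.7386.
Sum = Δx · [g(1) + g(1.5) + g(2) + ...].
Sum ≈ 7.4823.

7.4823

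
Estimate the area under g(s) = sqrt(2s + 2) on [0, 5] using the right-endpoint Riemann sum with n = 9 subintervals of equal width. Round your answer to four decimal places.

Δs = (5 − 0)/9 = 5/9.
Right endpoints: 5/9, 10/9, 5/3, 20/9, 25/9, 10/3, 35/9, 40/9, 5.
g(5/9) ≈ 1.7638, g(10/9) ≈ 2.0548, g(5/3) ≈ 2.3094, g(20/9) ≈ 2.5386, g(25/9) ≈ 2.7487, g(10/3) ≈ 2.9439, g(35/9) ≈ 3.1269, g(40/9) ≈ 3.2998, g(5) ≈ 3.4641.
Sum = Δs · [g(5/9) + g(10/9) + g(5/3) + ...].
Sum ≈ 13.4723.

13.4723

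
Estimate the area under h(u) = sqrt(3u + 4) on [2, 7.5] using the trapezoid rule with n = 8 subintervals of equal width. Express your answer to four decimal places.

Δu = (7.5 − 2)/8 = 0.6875.
h(2) ≈ 3.1623, h(2.6875) ≈ 3.4731, h(3.375) ≈ 3.7583, h(4.0625) ≈ 4.0234, h(4.75) ≈ 4.2720, h(5.4375) ≈ 4.5069, h(6.125) ≈ 4.7302, h(6.8125) ≈ 4.9434, h(7.5) ≈ 5.1478.
T_8 = (Δu/2)·[h(u_0) + 2h(u_1) + ... + 2h(u_{7}) + h(u_8)].
Sum ≈ 23.2804.

23.2804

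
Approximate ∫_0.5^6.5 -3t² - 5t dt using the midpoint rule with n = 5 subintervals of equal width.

Δt = (6.5 − 0.5)/5 = 1.2.
Midpoints: 1.1, 2.3, 3.5, 4.7, 5.9.
f(1.1) = -9.13, f(2.3) = -27.37, f(3.5) = -54.25, f(4.7) = -89.77, f(5.9) = -133.93.
Sum = Δt · [f(1.1) + f(2.3) + f(3.5) + f(4.7) + f(5.9)].
Sum = -377.34.

-377.34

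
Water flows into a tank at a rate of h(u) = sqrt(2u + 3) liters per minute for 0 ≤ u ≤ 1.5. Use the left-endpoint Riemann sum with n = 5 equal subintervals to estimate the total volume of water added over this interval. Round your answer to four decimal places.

3.0580

Δu = (1.5 − 0)/5 = 0.3.
Left endpoints: 0, 0.3, 0.6, 0.9, 1.2.
h(0) ≈ 1.7321, h(0.3) ≈ 1.8974, h(0.6) ≈ 2.0494, h(0.9) ≈ 2.1909, h(1.2) ≈ 2.3238.
Sum = Δu · [h(0) + h(0.3) + h(0.6) + h(0.9) + h(1.2)].
Sum ≈ 3.0580.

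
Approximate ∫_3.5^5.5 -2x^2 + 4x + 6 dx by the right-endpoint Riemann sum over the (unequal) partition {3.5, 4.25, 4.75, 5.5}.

-44.28125

Subinterval widths: 0.75, 0.5, 0.75.
Right endpoints: 4.25, 4.75, 5.5.
f(4.25) = -13.125, f(4.75) = -20.125, f(5.5) = -32.5.
Sum = Σ Δx_i · f(x_i).
Sum = -44.28125.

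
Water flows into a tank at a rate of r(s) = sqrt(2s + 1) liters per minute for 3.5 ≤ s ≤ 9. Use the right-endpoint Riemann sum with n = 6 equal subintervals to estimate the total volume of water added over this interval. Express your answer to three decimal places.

20.757

Δs = (9 − 3.5)/6 = 11/12.
Right endpoints: 53/12, 16/3, 6.25, 43/6, 97/12, 9.
r(53/12) ≈ 3.136, r(16/3) ≈ 3.416, r(6.25) ≈ 3.674, r(43/6) ≈ 3.916, r(97/12) ≈ 4.143, r(9) ≈ 4.359.
Sum = Δs · [r(53/12) + r(16/3) + r(6.25) + ...].
Sum ≈ 20.757.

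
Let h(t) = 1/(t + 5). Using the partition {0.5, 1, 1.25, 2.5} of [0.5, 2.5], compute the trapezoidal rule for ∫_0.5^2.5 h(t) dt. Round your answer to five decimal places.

0.31129

Subinterval widths: 0.5, 0.25, 1.25.
h(0.5) = 2/11, h(1) = 1/6, h(1.25) = 0.16, h(2.5) = 2/15.
On each subinterval the trapezoid contributes (Δt_i/2)·[h(t_{i-1}) + h(t_i)].
Sum ≈ 0.31129.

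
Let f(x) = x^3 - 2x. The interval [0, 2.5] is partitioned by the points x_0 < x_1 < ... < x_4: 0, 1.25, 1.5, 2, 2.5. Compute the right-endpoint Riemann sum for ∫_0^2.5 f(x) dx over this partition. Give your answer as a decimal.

6.72265625

Subinterval widths: 1.25, 0.25, 0.5, 0.5.
Right endpoints: 1.25, 1.5, 2, 2.5.
f(1.25) = -0.546875, f(1.5) = 0.375, f(2) = 4, f(2.5) = 10.625.
Sum = Σ Δx_i · f(x_i).
Sum = 6.72265625.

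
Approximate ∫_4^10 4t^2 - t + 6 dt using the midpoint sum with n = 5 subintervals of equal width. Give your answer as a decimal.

Δt = (10 − 4)/5 = 1.2.
Midpoints: 4.6, 5.8, 7, 8.2, 9.4.
f(4.6) = 86.04, f(5.8) = 134.76, f(7) = 195, f(8.2) = 266.76, f(9.4) = 350.04.
Sum = Δt · [f(4.6) + f(5.8) + f(7) + f(8.2) + f(9.4)].
Sum = 1239.12.

1239.12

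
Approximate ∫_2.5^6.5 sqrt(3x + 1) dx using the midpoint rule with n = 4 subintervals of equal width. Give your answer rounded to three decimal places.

15.127

Δx = (6.5 − 2.5)/4 = 1.
Midpoints: 3, 4, 5, 6.
f(3) ≈ 3.162, f(4) ≈ 3.606, f(5) ≈ 4.000, f(6) ≈ 4.359.
Sum = Δx · [f(3) + f(4) + f(5) + f(6)].
Sum ≈ 15.127.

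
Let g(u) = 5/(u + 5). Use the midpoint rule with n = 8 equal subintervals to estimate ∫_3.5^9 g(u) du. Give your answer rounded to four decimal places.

2.4941

Δu = (9 − 3.5)/8 = 0.6875.
Midpoints: 3.84375, 4.53125, 5.21875, 5.90625, 6.59375, 7.28125, 7.96875, 8.65625.
g(3.84375) = 160/283, g(4.53125) = 32/61, g(5.21875) = 160/327, g(5.90625) = 160/349, g(6.59375) = 160/371, g(7.28125) = 160/393, g(7.96875) = 32/83, g(8.65625) = 160/437.
Sum = Δu · [g(3.84375) + g(4.53125) + g(5.21875) + ...].
Sum ≈ 2.4941.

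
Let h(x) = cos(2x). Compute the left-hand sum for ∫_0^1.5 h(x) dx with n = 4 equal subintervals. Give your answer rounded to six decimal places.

Δx = (1.5 − 0)/4 = 0.375.
Left endpoints: 0, 0.375, 0.75, 1.125.
h(0) ≈ 1.000000, h(0.375) ≈ 0.731689, h(0.75) ≈ 0.070737, h(1.125) ≈ -0.628174.
Sum = Δx · [h(0) + h(0.375) + h(0.75) + h(1.125)].
Sum ≈ 0.440345.

0.440345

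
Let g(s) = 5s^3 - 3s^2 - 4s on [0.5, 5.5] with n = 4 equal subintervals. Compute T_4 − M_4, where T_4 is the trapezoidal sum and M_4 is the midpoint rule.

T_4 = 972.1875.
M_4 = 890.15625.
T_4 − M_4 = 82.03125.

82.03125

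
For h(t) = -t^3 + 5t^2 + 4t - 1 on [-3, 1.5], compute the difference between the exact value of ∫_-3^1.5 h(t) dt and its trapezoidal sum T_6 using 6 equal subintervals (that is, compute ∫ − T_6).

Exact integral: ∫_-3^1.5 h(t) dt = 51.609375.
T_6 = 54.66796875.
Error = 51.609375 − 54.66796875 = -3.05859375.

-3.05859375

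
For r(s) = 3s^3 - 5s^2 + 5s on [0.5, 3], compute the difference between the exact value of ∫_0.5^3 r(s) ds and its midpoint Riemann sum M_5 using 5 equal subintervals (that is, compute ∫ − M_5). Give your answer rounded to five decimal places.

0.55990

Exact integral: ∫_0.5^3 r(s) ds ≈ 37.7864583.
M_5 = 37.2265625.
Error ≈ 37.7864583 − 37.2265625 ≈ 0.55990.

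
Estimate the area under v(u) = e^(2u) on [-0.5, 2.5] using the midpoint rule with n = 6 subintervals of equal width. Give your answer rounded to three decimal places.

Δu = (2.5 − (-0.5))/6 = 0.5.
Midpoints: -0.25, 0.25, 0.75, 1.25, 1.75, 2.25.
v(-0.25) ≈ 0.607, v(0.25) ≈ 1.649, v(0.75) ≈ 4.482, v(1.25) ≈ 12.182, v(1.75) ≈ 33.115, v(2.25) ≈ 90.017.
Sum = Δu · [v(-0.25) + v(0.25) + v(0.75) + ...].
Sum ≈ 71.026.

71.026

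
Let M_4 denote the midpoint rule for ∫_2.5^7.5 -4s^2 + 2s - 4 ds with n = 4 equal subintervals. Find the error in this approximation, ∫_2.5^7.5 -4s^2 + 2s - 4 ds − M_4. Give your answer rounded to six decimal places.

-2.604167

Exact integral: ∫_2.5^7.5 f(s) ds ≈ -511.66666667.
M_4 = -509.0625.
Error ≈ -511.66666667 − (-509.0625) ≈ -2.604167.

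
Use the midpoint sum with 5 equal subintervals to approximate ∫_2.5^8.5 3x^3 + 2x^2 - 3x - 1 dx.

Δx = (8.5 − 2.5)/5 = 1.2.
Midpoints: 3.1, 4.3, 5.5, 6.7, 7.9.
f(3.1) = 98.293, f(4.3) = 261.601, f(5.5) = 542.125, f(6.7) = 970.969, f(7.9) = 1579.237.
Sum = Δx · [f(3.1) + f(4.3) + f(5.5) + f(6.7) + f(7.9)].
Sum = 4142.67.

4142.67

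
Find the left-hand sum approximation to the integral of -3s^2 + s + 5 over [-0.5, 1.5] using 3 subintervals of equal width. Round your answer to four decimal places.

Δs = (1.5 − (-0.5))/3 = 2/3.
Left endpoints: -0.5, 1/6, 5/6.
f(-0.5) = 3.75, f(1/6) = 61/12, f(5/6) = 3.75.
Sum = Δs · [f(-0.5) + f(1/6) + f(5/6)].
Sum ≈ 8.3889.

8.3889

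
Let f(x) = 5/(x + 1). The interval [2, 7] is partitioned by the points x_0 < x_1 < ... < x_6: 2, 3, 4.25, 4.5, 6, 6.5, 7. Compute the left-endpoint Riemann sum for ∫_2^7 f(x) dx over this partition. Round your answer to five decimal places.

5.52137

Subinterval widths: 1, 1.25, 0.25, 1.5, 0.5, 0.5.
Left endpoints: 2, 3, 4.25, 4.5, 6, 6.5.
f(2) = 5/3, f(3) = 1.25, f(4.25) = 20/21, f(4.5) = 10/11, f(6) = 5/7, f(6.5) = 2/3.
Sum = Σ Δx_i · f(x_i).
Sum ≈ 5.52137.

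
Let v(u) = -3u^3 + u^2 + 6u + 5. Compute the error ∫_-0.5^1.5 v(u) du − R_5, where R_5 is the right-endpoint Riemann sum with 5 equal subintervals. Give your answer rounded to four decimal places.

Exact integral: ∫_-0.5^1.5 v(u) du ≈ 13.416667.
R_5 = 13.93.
Error ≈ 13.416667 − 13.93 ≈ -0.5133.

-0.5133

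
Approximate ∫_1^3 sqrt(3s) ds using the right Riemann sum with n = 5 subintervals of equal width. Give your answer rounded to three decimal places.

5.094

Δs = (3 − 1)/5 = 0.4.
Right endpoints: 1.4, 1.8, 2.2, 2.6, 3.
f(1.4) ≈ 2.049, f(1.8) ≈ 2.324, f(2.2) ≈ 2.569, f(2.6) ≈ 2.793, f(3) ≈ 3.000.
Sum = Δs · [f(1.4) + f(1.8) + f(2.2) + f(2.6) + f(3)].
Sum ≈ 5.094.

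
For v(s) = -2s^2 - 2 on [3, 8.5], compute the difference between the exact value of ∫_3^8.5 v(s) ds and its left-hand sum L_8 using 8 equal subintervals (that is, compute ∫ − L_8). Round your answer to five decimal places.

-42.61784

Exact integral: ∫_3^8.5 v(s) ds ≈ -402.4166667.
L_8 ≈ -359.7988281.
Error ≈ -402.4166667 − (-359.7988281) ≈ -42.61784.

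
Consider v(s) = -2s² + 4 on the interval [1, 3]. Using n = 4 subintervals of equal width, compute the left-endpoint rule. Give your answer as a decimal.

-5.5

Δs = (3 − 1)/4 = 0.5.
Left endpoints: 1, 1.5, 2, 2.5.
v(1) = 2, v(1.5) = -0.5, v(2) = -4, v(2.5) = -8.5.
Sum = Δs · [v(1) + v(1.5) + v(2) + v(2.5)].
Sum = -5.5.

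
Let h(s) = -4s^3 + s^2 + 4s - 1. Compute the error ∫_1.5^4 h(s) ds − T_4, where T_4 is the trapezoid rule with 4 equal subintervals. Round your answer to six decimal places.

Exact integral: ∫_1.5^4 h(s) ds ≈ -205.72916667.
T_4 = -210.9375.
Error ≈ -205.72916667 − (-210.9375) ≈ 5.208333.

5.208333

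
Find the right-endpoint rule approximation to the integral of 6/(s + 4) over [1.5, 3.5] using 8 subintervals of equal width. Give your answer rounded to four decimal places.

1.8250

Δs = (3.5 − 1.5)/8 = 0.25.
Right endpoints: 1.75, 2, 2.25, 2.5, 2.75, 3, 3.25, 3.5.
f(1.75) = 24/23, f(2) = 1, f(2.25) = 0.96, f(2.5) = 12/13, f(2.75) = 8/9, f(3) = 6/7, f(3.25) = 24/29, f(3.5) = 0.8.
Sum = Δs · [f(1.75) + f(2) + f(2.25) + ...].
Sum ≈ 1.8250.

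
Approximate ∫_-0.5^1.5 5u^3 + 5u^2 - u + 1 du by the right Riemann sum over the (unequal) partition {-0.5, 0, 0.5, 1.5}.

Subinterval widths: 0.5, 0.5, 1.
Right endpoints: 0, 0.5, 1.5.
f(0) = 1, f(0.5) = 2.375, f(1.5) = 27.625.
Sum = Σ Δu_i · f(u_i).
Sum = 29.3125.

29.3125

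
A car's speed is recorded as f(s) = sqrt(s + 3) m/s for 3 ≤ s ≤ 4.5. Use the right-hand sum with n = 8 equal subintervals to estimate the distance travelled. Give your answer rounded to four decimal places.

Δs = (4.5 − 3)/8 = 0.1875.
Right endpoints: 3.1875, 3.375, 3.5625, 3.75, 3.9375, 4.125, 4.3125, 4.5.
f(3.1875) ≈ 2.4875, f(3.375) ≈ 2.5249, f(3.5625) ≈ 2.5617, f(3.75) ≈ 2.5981, f(3.9375) ≈ 2.6339, f(4.125) ≈ 2.6693, f(4.3125) ≈ 2.7042, f(4.5) ≈ 2.7386.
Sum = Δs · [f(3.1875) + f(3.375) + f(3.5625) + ...].
Sum ≈ 3.9221.

3.9221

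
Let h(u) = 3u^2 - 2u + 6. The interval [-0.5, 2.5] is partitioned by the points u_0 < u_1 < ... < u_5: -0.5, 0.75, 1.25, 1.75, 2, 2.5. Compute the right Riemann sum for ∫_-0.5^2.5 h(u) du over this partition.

Subinterval widths: 1.25, 0.5, 0.5, 0.25, 0.5.
Right endpoints: 0.75, 1.25, 1.75, 2, 2.5.
h(0.75) = 6.1875, h(1.25) = 8.1875, h(1.75) = 11.6875, h(2) = 14, h(2.5) = 19.75.
Sum = Σ Δu_i · h(u_i).
Sum = 31.046875.

31.046875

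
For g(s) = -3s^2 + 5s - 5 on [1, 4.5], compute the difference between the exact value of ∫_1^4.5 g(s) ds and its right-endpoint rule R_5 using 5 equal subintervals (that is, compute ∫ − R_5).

Exact integral: ∫_1^4.5 g(s) ds = -59.5.
R_5 = -74.445.
Error = -59.5 − (-74.445) = 14.945.

14.945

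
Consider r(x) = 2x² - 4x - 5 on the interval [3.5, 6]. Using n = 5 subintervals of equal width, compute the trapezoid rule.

Δx = (6 − 3.5)/5 = 0.5.
r(3.5) = 5.5, r(4) = 11, r(4.5) = 17.5, r(5) = 25, r(5.5) = 33.5, r(6) = 43.
T_5 = (Δx/2)·[r(x_0) + 2r(x_1) + ... + 2r(x_{4}) + r(x_5)].
Sum = 55.625.

55.625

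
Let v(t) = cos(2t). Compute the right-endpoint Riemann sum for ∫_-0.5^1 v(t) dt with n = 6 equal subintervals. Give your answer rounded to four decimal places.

Δt = (1 − (-0.5))/6 = 0.25.
Right endpoints: -0.25, 0, 0.25, 0.5, 0.75, 1.
v(-0.25) ≈ 0.8776, v(0) ≈ 1.0000, v(0.25) ≈ 0.8776, v(0.5) ≈ 0.5403, v(0.75) ≈ 0.0707, v(1) ≈ -0.4161.
Sum = Δt · [v(-0.25) + v(0) + v(0.25) + ...].
Sum ≈ 0.7375.

0.7375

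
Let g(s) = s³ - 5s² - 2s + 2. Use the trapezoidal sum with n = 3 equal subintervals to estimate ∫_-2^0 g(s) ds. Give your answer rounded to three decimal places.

-10.519

Δs = (0 − (-2))/3 = 2/3.
g(-2) = -22, g(-4/3) = -178/27, g(-2/3) = 22/27, g(0) = 2.
T_3 = (Δs/2)·[g(s_0) + 2g(s_1) + 2g(s_2) + g(s_3)].
Sum ≈ -10.519.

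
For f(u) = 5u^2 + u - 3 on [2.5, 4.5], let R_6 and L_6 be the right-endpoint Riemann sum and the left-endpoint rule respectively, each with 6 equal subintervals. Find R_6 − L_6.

R_6 ≈ 139.0185185.
L_6 ≈ 115.0185185.
R_6 − L_6 = 24.

24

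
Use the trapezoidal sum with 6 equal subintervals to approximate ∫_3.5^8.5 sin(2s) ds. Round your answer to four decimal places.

Δs = (8.5 − 3.5)/6 = 5/6.
f(3.5) ≈ 0.6570, f(13/3) ≈ 0.6876, f(31/6) ≈ -0.7886, f(6) ≈ -0.5366, f(41/6) ≈ 0.8913, f(23/3) ≈ 0.3659, f(8.5) ≈ -0.9614.
T_6 = (Δs/2)·[f(s_0) + 2f(s_1) + ... + 2f(s_{5}) + f(s_6)].
Sum ≈ 0.3895.

0.3895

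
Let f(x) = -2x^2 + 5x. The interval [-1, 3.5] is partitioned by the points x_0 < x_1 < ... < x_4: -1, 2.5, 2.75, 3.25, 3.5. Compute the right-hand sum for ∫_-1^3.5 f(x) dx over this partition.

Subinterval widths: 3.5, 0.25, 0.5, 0.25.
Right endpoints: 2.5, 2.75, 3.25, 3.5.
f(2.5) = 0, f(2.75) = -1.375, f(3.25) = -4.875, f(3.5) = -7.
Sum = Σ Δx_i · f(x_i).
Sum = -4.53125.

-4.53125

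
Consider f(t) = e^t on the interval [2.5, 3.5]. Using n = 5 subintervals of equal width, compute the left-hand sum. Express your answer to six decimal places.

18.909392

Δt = (3.5 − 2.5)/5 = 0.2.
Left endpoints: 2.5, 2.7, 2.9, 3.1, 3.3.
f(2.5) ≈ 12.182494, f(2.7) ≈ 14.879732, f(2.9) ≈ 18.174145, f(3.1) ≈ 22.197951, f(3.3) ≈ 27.112639.
Sum = Δt · [f(2.5) + f(2.7) + f(2.9) + f(3.1) + f(3.3)].
Sum ≈ 18.909392.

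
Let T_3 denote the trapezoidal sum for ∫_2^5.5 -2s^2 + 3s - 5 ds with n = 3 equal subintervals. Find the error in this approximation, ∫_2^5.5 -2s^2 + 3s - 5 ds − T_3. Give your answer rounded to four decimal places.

1.5880

Exact integral: ∫_2^5.5 f(s) ds ≈ -83.708333.
T_3 ≈ -85.296296.
Error ≈ -83.708333 − (-85.296296) ≈ 1.5880.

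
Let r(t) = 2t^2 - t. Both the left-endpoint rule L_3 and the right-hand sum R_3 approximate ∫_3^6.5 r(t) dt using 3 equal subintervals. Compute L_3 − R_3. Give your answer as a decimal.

-73.5

L_3 ≈ 113.29630.
R_3 ≈ 186.79630.
L_3 − R_3 = -73.5.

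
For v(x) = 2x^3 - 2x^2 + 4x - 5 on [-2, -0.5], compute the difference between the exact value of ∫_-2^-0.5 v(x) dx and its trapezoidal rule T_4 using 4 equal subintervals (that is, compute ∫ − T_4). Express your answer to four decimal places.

0.3340

Exact integral: ∫_-2^-0.5 v(x) dx = -28.21875.
T_4 ≈ -28.552734.
Error ≈ -28.21875 − (-28.552734) ≈ 0.3340.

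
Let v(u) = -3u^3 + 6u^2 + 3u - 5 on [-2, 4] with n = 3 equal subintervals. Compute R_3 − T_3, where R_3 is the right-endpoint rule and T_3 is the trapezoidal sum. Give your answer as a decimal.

-126

R_3 = -186.
T_3 = -60.
R_3 − T_3 = -126.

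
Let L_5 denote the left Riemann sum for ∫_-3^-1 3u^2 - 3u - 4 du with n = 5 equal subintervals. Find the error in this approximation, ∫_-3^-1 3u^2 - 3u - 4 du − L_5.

Exact integral: ∫_-3^-1 f(u) du = 30.
L_5 = 36.16.
Error = 30 − 36.16 = -6.16.

-6.16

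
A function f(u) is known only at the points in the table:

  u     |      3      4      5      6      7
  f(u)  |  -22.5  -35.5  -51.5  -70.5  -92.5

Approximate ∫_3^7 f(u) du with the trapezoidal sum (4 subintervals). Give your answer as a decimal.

-215

Δu = 1.
T_4 = (1/2)·[(-22.5) + 2·(-35.5) + 2·(-51.5) + 2·(-70.5) + (-92.5)] = -215.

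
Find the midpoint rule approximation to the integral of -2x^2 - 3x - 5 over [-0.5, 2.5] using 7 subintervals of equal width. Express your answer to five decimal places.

-34.40816

Δx = (2.5 − (-0.5))/7 = 3/7.
Midpoints: -2/7, 1/7, 4/7, 1, 10/7, 13/7, 16/7.
f(-2/7) = -211/49, f(1/7) = -268/49, f(4/7) = -361/49, f(1) = -10, f(10/7) = -655/49, f(13/7) = -856/49, f(16/7) = -1093/49.
Sum = Δx · [f(-2/7) + f(1/7) + f(4/7) + ...].
Sum ≈ -34.40816.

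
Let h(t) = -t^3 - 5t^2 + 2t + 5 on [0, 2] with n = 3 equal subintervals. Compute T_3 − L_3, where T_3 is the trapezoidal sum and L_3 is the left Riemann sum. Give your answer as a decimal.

T_3 ≈ -4.5185185.
L_3 ≈ 3.4814815.
T_3 − L_3 = -8.

-8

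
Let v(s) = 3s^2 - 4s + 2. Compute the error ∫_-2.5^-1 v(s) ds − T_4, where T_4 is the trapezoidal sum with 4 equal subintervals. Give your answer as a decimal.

Exact integral: ∫_-2.5^-1 v(s) ds = 28.125.
T_4 = 28.23046875.
Error = 28.125 − 28.23046875 = -0.10546875.

-0.10546875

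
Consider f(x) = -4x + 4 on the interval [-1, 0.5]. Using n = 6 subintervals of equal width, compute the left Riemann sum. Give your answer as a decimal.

8.25

Δx = (0.5 − (-1))/6 = 0.25.
Left endpoints: -1, -0.75, -0.5, -0.25, 0, 0.25.
f(-1) = 8, f(-0.75) = 7, f(-0.5) = 6, f(-0.25) = 5, f(0) = 4, f(0.25) = 3.
Sum = Δx · [f(-1) + f(-0.75) + f(-0.5) + ...].
Sum = 8.25.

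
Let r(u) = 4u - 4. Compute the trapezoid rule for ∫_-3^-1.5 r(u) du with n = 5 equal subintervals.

-19.5

Δu = (-1.5 − (-3))/5 = 0.3.
r(-3) = -16, r(-2.7) = -14.8, r(-2.4) = -13.6, r(-2.1) = -12.4, r(-1.8) = -11.2, r(-1.5) = -10.
T_5 = (Δu/2)·[r(u_0) + 2r(u_1) + ... + 2r(u_{4}) + r(u_5)].
Sum = -19.5.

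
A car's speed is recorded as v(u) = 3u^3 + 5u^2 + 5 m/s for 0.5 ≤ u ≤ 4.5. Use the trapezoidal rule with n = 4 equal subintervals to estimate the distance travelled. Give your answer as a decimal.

Δu = (4.5 − 0.5)/4 = 1.
v(0.5) = 6.625, v(1.5) = 26.375, v(2.5) = 83.125, v(3.5) = 194.875, v(4.5) = 379.625.
T_4 = (Δu/2)·[v(u_0) + 2v(u_1) + 2v(u_2) + 2v(u_3) + v(u_4)].
Sum = 497.5.

497.5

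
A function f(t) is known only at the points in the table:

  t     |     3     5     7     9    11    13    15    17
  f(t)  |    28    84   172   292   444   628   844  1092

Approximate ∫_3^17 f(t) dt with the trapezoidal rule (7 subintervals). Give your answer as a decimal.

6048

Δt = 2.
T_7 = (2/2)·[28 + 2·84 + 2·172 + 2·292 + 2·444 + 2·628 + 2·844 + 1092] = 6048.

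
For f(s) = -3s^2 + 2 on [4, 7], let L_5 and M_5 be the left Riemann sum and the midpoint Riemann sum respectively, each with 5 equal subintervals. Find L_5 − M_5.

L_5 = -243.84.
M_5 = -272.73.
L_5 − M_5 = 28.89.

28.89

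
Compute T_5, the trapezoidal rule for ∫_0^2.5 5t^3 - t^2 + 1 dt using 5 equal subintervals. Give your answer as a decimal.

47.96875

Δt = (2.5 − 0)/5 = 0.5.
f(0) = 1, f(0.5) = 1.375, f(1) = 5, f(1.5) = 15.625, f(2) = 37, f(2.5) = 72.875.
T_5 = (Δt/2)·[f(t_0) + 2f(t_1) + ... + 2f(t_{4}) + f(t_5)].
Sum = 47.96875.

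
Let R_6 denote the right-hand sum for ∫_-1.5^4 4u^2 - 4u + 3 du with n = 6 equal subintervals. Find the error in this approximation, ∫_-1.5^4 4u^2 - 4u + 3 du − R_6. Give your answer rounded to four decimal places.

-18.2060

Exact integral: ∫_-1.5^4 f(u) du ≈ 78.833333.
R_6 ≈ 97.039352.
Error ≈ 78.833333 − 97.039352 ≈ -18.2060.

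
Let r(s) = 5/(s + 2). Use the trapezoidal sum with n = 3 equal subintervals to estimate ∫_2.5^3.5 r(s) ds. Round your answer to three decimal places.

Δs = (3.5 − 2.5)/3 = 1/3.
r(2.5) = 10/9, r(17/6) = 30/29, r(19/6) = 30/31, r(3.5) = 10/11.
T_3 = (Δs/2)·[r(s_0) + 2r(s_1) + 2r(s_2) + r(s_3)].
Sum ≈ 1.004.

1.004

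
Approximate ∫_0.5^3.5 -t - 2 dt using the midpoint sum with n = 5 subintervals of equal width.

Δt = (3.5 − 0.5)/5 = 0.6.
Midpoints: 0.8, 1.4, 2, 2.6, 3.2.
f(0.8) = -2.8, f(1.4) = -3.4, f(2) = -4, f(2.6) = -4.6, f(3.2) = -5.2.
Sum = Δt · [f(0.8) + f(1.4) + f(2) + f(2.6) + f(3.2)].
Sum = -12.

-12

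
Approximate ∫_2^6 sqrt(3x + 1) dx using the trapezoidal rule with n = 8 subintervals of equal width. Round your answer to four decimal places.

14.2840

Δx = (6 − 2)/8 = 0.5.
f(2) ≈ 2.6458, f(2.5) ≈ 2.9155, f(3) ≈ 3.1623, f(3.5) ≈ 3.3912, f(4) ≈ 3.6056, f(4.5) ≈ 3.8079, f(5) ≈ 4.0000, f(5.5) ≈ 4.1833, f(6) ≈ 4.3589.
T_8 = (Δx/2)·[f(x_0) + 2f(x_1) + ... + 2f(x_{7}) + f(x_8)].
Sum ≈ 14.2840.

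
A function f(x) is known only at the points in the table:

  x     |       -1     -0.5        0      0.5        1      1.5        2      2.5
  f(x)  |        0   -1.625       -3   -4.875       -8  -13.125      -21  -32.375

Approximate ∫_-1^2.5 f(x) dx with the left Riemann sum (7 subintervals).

-25.8125

Δx = 0.5.
Sum = 0.5·[0 + (-1.625) + (-3) + (-4.875) + (-8) + (-13.125) + (-21)] = -25.8125.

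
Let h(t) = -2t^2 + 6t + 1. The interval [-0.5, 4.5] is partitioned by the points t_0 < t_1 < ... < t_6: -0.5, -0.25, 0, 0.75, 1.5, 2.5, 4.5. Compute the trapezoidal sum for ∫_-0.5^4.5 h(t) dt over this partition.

Subinterval widths: 0.25, 0.25, 0.75, 0.75, 1, 2.
h(-0.5) = -2.5, h(-0.25) = -0.625, h(0) = 1, h(0.75) = 4.375, h(1.5) = 5.5, h(2.5) = 3.5, h(4.5) = -12.5.
On each subinterval the trapezoid contributes (Δt_i/2)·[h(t_{i-1}) + h(t_i)].
Sum = 0.875.

0.875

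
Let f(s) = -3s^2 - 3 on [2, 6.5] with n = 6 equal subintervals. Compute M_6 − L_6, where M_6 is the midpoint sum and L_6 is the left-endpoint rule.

M_6 = -279.4921875.
L_6 = -238.359375.
M_6 − L_6 = -41.1328125.

-41.1328125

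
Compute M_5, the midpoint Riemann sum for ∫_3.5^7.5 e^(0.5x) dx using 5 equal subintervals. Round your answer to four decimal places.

Δx = (7.5 − 3.5)/5 = 0.8.
Midpoints: 3.9, 4.7, 5.5, 6.3, 7.1.
f(3.9) ≈ 7.0287, f(4.7) ≈ 10.4856, f(5.5) ≈ 15.6426, f(6.3) ≈ 23.3361, f(7.1) ≈ 34.8133.
Sum = Δx · [f(3.9) + f(4.7) + f(5.5) + f(6.3) + f(7.1)].
Sum ≈ 73.0450.

73.0450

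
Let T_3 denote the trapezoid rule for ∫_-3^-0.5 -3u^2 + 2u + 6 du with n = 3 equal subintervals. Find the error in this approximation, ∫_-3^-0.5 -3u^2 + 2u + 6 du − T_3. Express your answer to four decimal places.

0.8681

Exact integral: ∫_-3^-0.5 f(u) du = -20.625.
T_3 ≈ -21.493056.
Error ≈ -20.625 − (-21.493056) ≈ 0.8681.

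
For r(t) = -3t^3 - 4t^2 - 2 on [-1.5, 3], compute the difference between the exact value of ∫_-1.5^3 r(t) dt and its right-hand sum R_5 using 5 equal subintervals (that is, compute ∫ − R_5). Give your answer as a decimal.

Exact integral: ∫_-1.5^3 r(t) dt = -106.453125.
R_5 = -166.14.
Error = -106.453125 − (-166.14) = 59.686875.

59.686875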